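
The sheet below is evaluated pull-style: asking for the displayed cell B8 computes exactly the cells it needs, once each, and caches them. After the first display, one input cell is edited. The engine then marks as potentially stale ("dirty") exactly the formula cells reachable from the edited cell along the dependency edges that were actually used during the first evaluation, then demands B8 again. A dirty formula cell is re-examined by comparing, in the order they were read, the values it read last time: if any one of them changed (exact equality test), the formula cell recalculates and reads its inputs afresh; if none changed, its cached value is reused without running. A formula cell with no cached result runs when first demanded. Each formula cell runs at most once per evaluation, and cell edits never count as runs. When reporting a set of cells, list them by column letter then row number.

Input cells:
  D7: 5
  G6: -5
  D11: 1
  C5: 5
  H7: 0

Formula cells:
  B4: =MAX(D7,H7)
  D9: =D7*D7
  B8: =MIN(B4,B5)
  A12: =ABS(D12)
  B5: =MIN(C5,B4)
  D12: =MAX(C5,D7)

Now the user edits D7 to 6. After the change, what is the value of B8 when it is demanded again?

First demand of the output computes:
  B4 = MAX(5, 0) = 5
  B5 = MIN(5, 5) = 5
  B8 = MIN(5, 5) = 5

After the edit, cleaning proceeds:
  B4: a read changed (D7 5->6) — executes, giving 6.
  B5: a read changed (B4 5->6) — executes, giving 5 — identical to its old value.
  B8: a read changed (B4 5->6) — executes, giving 5 — identical to its old value.

Demanding B8 again yields 5.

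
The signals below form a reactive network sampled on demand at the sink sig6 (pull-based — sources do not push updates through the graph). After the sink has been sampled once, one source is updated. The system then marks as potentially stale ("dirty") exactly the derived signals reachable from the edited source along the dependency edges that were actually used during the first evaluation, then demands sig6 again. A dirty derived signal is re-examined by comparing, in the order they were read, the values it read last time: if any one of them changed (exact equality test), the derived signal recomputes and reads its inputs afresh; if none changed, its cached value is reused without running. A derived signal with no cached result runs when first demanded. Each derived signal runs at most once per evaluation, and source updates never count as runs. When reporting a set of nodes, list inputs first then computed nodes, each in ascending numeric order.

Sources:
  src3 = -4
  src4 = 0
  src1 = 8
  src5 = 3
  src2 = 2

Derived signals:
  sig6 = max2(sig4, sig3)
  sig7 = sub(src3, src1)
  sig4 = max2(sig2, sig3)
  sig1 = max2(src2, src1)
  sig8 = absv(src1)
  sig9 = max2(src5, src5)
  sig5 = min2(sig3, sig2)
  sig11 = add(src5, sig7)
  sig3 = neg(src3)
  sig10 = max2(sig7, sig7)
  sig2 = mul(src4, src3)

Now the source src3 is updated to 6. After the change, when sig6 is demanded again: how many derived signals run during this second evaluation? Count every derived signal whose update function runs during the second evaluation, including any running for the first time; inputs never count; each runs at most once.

Run set: sig2, sig3, sig4, sig6 (4 run).

Initial pass — values computed on the first demand:
  sig2 = mul(0, -4) = 0
  sig3 = neg(-4) = 4
  sig4 = max2(0, 4) = 4
  sig6 = max2(4, 4) = 4

Second demand — change propagation:
  sig2: re-runs because src3 -4->6; new result 0 (unchanged).
  sig3: re-runs because src3 -4->6; new result -6.
  sig4: re-runs because sig3 4->-6; new result 0.
  sig6: re-runs because sig4 4->0; sig3 4->-6; new result 0.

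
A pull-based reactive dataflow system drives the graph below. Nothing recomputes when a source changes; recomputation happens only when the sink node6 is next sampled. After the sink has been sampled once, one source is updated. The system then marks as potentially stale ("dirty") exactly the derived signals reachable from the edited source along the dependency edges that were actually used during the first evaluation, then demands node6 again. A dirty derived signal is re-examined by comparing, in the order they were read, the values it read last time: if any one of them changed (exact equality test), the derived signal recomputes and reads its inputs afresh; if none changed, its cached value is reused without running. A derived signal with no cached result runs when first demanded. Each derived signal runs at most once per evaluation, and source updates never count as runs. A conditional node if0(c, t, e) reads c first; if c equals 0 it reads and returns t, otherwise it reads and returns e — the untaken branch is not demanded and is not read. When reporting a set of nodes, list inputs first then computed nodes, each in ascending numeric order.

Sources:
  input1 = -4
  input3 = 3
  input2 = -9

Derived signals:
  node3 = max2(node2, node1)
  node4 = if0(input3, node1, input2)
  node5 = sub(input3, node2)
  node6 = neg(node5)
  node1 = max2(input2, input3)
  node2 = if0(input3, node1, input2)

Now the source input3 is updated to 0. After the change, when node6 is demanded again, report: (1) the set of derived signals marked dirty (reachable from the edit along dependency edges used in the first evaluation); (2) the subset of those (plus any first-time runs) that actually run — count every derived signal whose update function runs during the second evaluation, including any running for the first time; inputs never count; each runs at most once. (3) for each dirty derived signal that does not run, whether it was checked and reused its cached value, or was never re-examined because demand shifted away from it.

Marked dirty: node2, node5, node6.
Derived signals that run: node1, node2, node5, node6 — 4 in total.
Every dirty derived signal ran.
Key observation: a condition flipped, so demand reaches new nodes — node1 runs for the first time.

First evaluation (everything demanded from the output):
  node2 = if0(input3=3 -> else branch input2) = -9
  node5 = sub(3, -9) = 12
  node6 = neg(12) = -12

Propagation after the edit:
  node1: demanded for the first time — runs, produces 0.
  node2: runs — input3 3->0; result 0.
  node5: runs — input3 3->0; node2 -9->0; result 0.
  node6: runs — node5 12->0; result 0.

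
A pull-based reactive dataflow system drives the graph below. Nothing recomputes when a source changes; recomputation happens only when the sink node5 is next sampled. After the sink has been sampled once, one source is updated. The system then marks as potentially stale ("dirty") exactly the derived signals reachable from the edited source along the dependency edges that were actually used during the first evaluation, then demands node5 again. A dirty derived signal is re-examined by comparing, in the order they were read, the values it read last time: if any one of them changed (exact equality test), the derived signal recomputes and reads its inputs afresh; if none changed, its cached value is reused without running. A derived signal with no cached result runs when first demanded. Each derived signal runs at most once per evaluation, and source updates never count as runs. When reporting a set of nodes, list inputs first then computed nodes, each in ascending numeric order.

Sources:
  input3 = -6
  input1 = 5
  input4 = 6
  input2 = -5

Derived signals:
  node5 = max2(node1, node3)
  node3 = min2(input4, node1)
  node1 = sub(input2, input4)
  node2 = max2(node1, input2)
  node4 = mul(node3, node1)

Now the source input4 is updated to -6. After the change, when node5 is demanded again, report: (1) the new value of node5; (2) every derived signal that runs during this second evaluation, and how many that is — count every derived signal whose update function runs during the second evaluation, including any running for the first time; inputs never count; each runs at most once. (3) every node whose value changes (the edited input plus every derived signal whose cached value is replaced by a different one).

New value of node5: 1.
Derived signals that run: node1, node3, node5 — 3 in total.
Values that change: input4, node1, node3, node5.

First evaluation (everything demanded from the output):
  node1 = sub(-5, 6) = -11
  node3 = min2(6, -11) = -11
  node5 = max2(-11, -11) = -11

Propagation after the edit:
  node1: runs — input4 6->-6; result 1.
  node3: runs — input4 6->-6; node1 -11->1; result -6.
  node5: runs — node1 -11->1; node3 -11->-6; result 1.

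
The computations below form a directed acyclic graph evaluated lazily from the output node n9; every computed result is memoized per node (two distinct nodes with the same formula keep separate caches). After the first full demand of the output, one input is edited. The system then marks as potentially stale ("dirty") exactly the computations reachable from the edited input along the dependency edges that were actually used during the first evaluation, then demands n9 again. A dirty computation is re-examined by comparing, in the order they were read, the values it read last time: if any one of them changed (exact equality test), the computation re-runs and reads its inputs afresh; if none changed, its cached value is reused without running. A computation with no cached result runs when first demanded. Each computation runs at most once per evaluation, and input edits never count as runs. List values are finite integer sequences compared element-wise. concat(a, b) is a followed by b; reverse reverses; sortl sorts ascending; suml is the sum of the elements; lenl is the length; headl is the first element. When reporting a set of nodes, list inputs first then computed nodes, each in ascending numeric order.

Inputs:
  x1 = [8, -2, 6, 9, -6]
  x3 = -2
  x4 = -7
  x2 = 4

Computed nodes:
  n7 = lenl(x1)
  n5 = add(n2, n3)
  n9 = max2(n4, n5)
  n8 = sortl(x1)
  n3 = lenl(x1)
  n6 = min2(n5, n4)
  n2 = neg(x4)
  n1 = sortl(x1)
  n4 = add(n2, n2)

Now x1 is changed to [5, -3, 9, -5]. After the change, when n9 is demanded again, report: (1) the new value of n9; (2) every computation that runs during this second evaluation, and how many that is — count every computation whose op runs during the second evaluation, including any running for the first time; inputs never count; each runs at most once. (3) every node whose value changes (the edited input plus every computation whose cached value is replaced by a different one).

First demand of the output computes:
  n2 = neg(-7) = 7
  n3 = lenl([8, -2, 6, 9, -6]) = 5
  n4 = add(7, 7) = 14
  n5 = add(7, 5) = 12
  n9 = max2(14, 12) = 14

After the edit, cleaning proceeds:
  n3: a read changed (x1 [8, -2, 6, 9, -6]->[5, -3, 9, -5]) — executes, giving 4.
  n5: a read changed (n3 5->4) — executes, giving 11.
  n9: a read changed (n5 12->11) — executes, giving 14 — identical to its old value.

Demanding n9 again yields 14.
3 computations run: n3, n5, n9.
The nodes whose values change: x1, n3, n5.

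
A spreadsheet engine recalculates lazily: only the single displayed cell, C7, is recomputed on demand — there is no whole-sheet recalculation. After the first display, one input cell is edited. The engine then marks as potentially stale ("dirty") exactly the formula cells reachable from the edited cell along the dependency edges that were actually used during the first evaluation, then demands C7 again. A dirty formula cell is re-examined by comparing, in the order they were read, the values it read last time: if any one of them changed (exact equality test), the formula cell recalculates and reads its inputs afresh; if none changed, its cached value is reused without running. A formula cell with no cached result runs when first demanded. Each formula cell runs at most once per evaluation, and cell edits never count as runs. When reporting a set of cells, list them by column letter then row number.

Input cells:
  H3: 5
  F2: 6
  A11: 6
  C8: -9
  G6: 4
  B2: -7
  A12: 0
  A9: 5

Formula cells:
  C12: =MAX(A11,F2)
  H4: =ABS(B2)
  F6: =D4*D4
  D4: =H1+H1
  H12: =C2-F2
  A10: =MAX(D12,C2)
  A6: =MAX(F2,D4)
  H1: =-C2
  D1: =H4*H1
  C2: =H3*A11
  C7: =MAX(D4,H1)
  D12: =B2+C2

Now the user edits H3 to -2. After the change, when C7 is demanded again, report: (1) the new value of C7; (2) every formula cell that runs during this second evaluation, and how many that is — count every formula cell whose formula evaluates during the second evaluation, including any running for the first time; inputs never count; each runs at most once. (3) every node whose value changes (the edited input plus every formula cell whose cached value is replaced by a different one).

First evaluation (everything demanded from the output):
  C2 = 5 * 6 = 30
  H1 = -(30) = -30
  D4 = -30 + -30 = -60
  C7 = MAX(-60, -30) = -30

Propagation after the edit:
  C2: runs — H3 5->-2; result -12.
  H1: runs — C2 30->-12; result 12.
  D4: runs — H1 -30->12; H1 -30->12; result 24.
  C7: runs — D4 -60->24; H1 -30->12; result 24.

New value of C7: 24.
Formula cells that run: C2, C7, D4, H1 — 4 in total.
Values that change: C2, C7, D4, H1, H3.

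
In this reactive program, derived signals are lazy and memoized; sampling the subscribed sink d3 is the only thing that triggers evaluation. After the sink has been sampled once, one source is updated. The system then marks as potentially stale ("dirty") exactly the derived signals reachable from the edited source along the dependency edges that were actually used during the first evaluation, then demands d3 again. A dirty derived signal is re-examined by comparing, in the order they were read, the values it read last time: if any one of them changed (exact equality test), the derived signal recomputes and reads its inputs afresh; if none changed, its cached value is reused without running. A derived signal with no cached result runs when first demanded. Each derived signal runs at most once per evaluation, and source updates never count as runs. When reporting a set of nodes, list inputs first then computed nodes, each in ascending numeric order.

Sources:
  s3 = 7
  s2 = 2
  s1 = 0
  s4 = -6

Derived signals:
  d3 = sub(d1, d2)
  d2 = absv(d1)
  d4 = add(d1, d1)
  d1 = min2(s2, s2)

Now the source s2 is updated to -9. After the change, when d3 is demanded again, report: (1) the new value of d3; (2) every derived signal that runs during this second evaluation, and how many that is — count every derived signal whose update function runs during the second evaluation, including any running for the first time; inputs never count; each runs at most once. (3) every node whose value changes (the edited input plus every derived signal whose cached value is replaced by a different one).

First demand of the output computes:
  d1 = min2(2, 2) = 2
  d2 = absv(2) = 2
  d3 = sub(2, 2) = 0

After the edit, cleaning proceeds:
  d1: a read changed (s2 2->-9; s2 2->-9) — executes, giving -9.
  d2: a read changed (d1 2->-9) — executes, giving 9.
  d3: a read changed (d1 2->-9; d2 2->9) — executes, giving -18.

Demanding d3 again yields -18.
3 derived signals run: d1, d2, d3.
The nodes whose values change: s2, d1, d2, d3.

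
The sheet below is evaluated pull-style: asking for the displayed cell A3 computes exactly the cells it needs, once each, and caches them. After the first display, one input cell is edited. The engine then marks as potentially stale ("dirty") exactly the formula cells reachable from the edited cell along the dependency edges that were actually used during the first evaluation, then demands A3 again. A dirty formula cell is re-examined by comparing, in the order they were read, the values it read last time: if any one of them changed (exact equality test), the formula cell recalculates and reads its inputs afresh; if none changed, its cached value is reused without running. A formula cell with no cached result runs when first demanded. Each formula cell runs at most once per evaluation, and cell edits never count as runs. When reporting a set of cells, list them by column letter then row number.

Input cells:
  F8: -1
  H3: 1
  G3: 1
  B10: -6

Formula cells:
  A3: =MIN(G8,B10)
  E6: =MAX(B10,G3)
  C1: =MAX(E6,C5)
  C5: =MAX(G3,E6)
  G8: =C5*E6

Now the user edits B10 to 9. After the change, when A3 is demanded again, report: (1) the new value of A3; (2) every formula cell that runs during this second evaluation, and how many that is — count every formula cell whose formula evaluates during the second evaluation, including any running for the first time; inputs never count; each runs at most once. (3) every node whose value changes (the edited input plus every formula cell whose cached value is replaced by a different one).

Demanding A3 again yields 9.
4 formula cells run: A3, C5, E6, G8.
The nodes whose values change: A3, B10, C5, E6, G8.

First demand of the output computes:
  E6 = MAX(-6, 1) = 1
  C5 = MAX(1, 1) = 1
  G8 = 1 * 1 = 1
  A3 = MIN(1, -6) = -6

After the edit, cleaning proceeds:
  E6: a read changed (B10 -6->9) — executes, giving 9.
  C5: a read changed (E6 1->9) — executes, giving 9.
  G8: a read changed (C5 1->9; E6 1->9) — executes, giving 81.
  A3: a read changed (G8 1->81; B10 -6->9) — executes, giving 9.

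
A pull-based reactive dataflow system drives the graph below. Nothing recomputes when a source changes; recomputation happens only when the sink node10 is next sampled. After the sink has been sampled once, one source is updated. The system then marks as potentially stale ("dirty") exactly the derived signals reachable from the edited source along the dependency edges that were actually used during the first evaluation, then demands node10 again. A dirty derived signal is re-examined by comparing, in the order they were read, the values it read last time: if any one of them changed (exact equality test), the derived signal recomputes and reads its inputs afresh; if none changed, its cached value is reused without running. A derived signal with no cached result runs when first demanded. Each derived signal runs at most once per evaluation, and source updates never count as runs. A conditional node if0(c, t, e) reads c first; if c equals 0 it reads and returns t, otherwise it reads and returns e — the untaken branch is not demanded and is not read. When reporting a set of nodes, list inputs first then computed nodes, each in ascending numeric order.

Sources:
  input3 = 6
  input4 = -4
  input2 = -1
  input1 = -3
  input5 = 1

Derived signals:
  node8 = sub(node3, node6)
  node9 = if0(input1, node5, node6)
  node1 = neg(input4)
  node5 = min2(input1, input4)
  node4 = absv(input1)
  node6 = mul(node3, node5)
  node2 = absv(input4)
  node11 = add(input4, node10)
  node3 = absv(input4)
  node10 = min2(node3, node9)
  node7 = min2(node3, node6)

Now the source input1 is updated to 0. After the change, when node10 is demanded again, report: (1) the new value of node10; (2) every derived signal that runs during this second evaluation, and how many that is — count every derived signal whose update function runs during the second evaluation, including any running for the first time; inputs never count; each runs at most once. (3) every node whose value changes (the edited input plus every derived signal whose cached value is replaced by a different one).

New value of node10: -4.
Derived signals that run: node5, node9, node10 — 3 in total.
Values that change: input1, node9, node10.
Key observation: a condition flipped, so demand moved to the other branch — node6 is never re-examined.

First evaluation (everything demanded from the output):
  node3 = absv(-4) = 4
  node5 = min2(-3, -4) = -4
  node6 = mul(4, -4) = -16
  node9 = if0(input1=-3 -> else branch node6) = -16
  node10 = min2(4, -16) = -16

Propagation after the edit:
  node5: runs — input1 -3->0; result -4 (same value as before).
  node6: marked dirty but never re-examined — demand shifted away from it.
  node9: runs — input1 -3->0; result -4.
  node10: runs — node9 -16->-4; result -4.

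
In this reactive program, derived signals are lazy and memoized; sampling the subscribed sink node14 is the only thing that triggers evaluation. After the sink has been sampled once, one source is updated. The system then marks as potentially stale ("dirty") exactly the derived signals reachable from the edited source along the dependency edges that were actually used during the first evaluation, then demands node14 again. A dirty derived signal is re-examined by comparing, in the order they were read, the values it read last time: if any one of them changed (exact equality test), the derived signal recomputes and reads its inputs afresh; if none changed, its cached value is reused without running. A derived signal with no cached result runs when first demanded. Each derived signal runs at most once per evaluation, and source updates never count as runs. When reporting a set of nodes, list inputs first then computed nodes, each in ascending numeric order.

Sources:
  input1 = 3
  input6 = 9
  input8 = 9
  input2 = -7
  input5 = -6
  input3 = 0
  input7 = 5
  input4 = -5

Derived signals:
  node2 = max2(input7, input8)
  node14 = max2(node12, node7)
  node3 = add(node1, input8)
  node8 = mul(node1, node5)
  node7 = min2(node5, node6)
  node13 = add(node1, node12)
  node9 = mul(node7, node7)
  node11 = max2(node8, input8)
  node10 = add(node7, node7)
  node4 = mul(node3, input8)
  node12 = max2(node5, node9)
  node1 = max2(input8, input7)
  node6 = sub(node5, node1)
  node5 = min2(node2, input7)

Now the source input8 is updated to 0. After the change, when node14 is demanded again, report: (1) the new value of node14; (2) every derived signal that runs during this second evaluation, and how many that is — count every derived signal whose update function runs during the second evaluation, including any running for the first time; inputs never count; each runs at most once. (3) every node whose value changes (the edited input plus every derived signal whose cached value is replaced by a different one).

Demanding node14 again yields 5.
8 derived signals run: node1, node2, node5, node6, node7, node9, node12, node14.
The nodes whose values change: input8, node1, node2, node6, node7, node9, node12, node14.

First demand of the output computes:
  node1 = max2(9, 5) = 9
  node2 = max2(5, 9) = 9
  node5 = min2(9, 5) = 5
  node6 = sub(5, 9) = -4
  node7 = min2(5, -4) = -4
  node9 = mul(-4, -4) = 16
  node12 = max2(5, 16) = 16
  node14 = max2(16, -4) = 16

After the edit, cleaning proceeds:
  node1: a read changed (input8 9->0) — executes, giving 5.
  node2: a read changed (input8 9->0) — executes, giving 5.
  node5: a read changed (node2 9->5) — executes, giving 5 — identical to its old value.
  node6: a read changed (node1 9->5) — executes, giving 0.
  node7: a read changed (node6 -4->0) — executes, giving 0.
  node9: a read changed (node7 -4->0; node7 -4->0) — executes, giving 0.
  node12: a read changed (node9 16->0) — executes, giving 5.
  node14: a read changed (node12 16->5; node7 -4->0) — executes, giving 5.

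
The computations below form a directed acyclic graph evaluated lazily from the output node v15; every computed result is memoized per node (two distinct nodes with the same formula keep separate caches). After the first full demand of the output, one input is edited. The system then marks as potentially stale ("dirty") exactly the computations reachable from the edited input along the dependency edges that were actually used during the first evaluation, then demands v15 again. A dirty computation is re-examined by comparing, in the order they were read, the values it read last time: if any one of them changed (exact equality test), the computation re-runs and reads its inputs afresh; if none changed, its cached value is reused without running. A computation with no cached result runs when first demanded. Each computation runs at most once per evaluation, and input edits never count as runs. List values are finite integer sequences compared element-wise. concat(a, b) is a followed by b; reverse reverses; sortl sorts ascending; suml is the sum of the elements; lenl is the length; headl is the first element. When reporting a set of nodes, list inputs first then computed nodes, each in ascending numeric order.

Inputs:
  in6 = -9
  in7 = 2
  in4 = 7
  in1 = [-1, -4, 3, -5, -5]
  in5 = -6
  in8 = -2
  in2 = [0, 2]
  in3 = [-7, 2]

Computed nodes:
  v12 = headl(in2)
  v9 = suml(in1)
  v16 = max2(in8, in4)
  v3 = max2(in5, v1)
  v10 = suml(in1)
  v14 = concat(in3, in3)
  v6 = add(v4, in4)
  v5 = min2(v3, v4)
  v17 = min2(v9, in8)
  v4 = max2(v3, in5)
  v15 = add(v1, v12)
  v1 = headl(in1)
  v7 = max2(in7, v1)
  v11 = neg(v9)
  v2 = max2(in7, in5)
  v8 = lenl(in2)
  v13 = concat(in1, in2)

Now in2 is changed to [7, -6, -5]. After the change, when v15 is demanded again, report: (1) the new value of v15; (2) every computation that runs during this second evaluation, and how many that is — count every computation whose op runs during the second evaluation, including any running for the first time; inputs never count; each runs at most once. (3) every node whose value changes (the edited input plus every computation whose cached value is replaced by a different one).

First demand of the output computes:
  v1 = headl([-1, -4, 3, -5, -5]) = -1
  v12 = headl([0, 2]) = 0
  v15 = add(-1, 0) = -1

After the edit, cleaning proceeds:
  v12: a read changed (in2 [0, 2]->[7, -6, -5]) — executes, giving 7.
  v15: a read changed (v12 0->7) — executes, giving 6.

Demanding v15 again yields 6.
2 computations run: v12, v15.
The nodes whose values change: in2, v12, v15.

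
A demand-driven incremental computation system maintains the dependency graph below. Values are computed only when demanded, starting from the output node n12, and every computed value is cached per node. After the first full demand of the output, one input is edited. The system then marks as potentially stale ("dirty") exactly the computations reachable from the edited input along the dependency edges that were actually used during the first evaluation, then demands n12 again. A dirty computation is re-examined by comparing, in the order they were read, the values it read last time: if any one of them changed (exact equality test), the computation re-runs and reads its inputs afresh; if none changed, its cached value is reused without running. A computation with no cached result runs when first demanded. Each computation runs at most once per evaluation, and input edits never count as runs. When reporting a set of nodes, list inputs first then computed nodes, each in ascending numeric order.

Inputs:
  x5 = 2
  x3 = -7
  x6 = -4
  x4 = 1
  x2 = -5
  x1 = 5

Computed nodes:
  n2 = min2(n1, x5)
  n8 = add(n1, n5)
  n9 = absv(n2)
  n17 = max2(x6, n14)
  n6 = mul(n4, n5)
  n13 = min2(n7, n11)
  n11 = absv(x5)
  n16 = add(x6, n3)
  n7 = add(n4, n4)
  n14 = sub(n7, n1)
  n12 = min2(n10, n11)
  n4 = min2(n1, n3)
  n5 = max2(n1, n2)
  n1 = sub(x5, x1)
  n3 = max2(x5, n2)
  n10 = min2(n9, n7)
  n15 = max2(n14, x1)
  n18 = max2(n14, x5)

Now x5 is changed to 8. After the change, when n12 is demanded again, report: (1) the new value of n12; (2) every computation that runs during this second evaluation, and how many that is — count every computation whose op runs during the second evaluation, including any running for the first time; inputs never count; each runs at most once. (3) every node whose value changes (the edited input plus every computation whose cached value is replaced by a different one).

New value of n12: 3.
Computations that run: n1, n2, n3, n4, n7, n9, n10, n11, n12 — 9 in total.
Values that change: x5, n1, n2, n3, n4, n7, n10, n11, n12.

First evaluation (everything demanded from the output):
  n1 = sub(2, 5) = -3
  n2 = min2(-3, 2) = -3
  n3 = max2(2, -3) = 2
  n4 = min2(-3, 2) = -3
  n7 = add(-3, -3) = -6
  n9 = absv(-3) = 3
  n10 = min2(3, -6) = -6
  n11 = absv(2) = 2
  n12 = min2(-6, 2) = -6

Propagation after the edit:
  n1: runs — x5 2->8; result 3.
  n2: runs — n1 -3->3; x5 2->8; result 3.
  n3: runs — x5 2->8; n2 -3->3; result 8.
  n4: runs — n1 -3->3; n3 2->8; result 3.
  n7: runs — n4 -3->3; n4 -3->3; result 6.
  n9: runs — n2 -3->3; result 3 (same value as before).
  n10: runs — n7 -6->6; result 3.
  n11: runs — x5 2->8; result 8.
  n12: runs — n10 -6->3; n11 2->8; result 3.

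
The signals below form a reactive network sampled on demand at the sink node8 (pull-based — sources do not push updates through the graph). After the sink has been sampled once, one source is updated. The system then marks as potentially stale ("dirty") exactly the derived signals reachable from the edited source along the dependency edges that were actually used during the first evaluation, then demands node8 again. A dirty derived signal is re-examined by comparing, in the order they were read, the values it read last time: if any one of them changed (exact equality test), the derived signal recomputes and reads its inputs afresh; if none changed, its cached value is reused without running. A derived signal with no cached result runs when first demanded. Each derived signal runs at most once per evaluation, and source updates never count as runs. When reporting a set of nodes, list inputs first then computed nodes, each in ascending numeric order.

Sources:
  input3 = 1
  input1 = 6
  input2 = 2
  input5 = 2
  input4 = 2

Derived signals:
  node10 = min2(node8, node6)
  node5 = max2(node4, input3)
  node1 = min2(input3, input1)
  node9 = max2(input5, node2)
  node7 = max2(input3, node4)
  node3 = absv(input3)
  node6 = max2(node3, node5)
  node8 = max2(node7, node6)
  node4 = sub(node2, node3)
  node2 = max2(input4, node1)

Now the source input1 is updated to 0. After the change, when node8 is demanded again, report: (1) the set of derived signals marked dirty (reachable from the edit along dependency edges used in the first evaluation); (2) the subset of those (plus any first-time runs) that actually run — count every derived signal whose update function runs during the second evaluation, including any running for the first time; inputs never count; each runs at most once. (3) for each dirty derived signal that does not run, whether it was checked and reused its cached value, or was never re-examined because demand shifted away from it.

Initial pass — values computed on the first demand:
  node1 = min2(1, 6) = 1
  node2 = max2(2, 1) = 2
  node3 = absv(1) = 1
  node4 = sub(2, 1) = 1
  node5 = max2(1, 1) = 1
  node6 = max2(1, 1) = 1
  node7 = max2(1, 1) = 1
  node8 = max2(1, 1) = 1

Second demand — change propagation:
  node1: re-runs because input1 6->0; new result 0.
  node2: re-runs because node1 1->0; new result 2 (unchanged).
  node4: re-examined; everything it read last time is the same (node2 unchanged, node3 unchanged) — cache 1 kept, no run.
  node5: re-examined; everything it read last time is the same (node4 unchanged, input3 unchanged) — cache 1 kept, no run.
  node6: re-examined; everything it read last time is the same (node3 unchanged, node5 unchanged) — cache 1 kept, no run.
  node7: re-examined; everything it read last time is the same (input3 unchanged, node4 unchanged) — cache 1 kept, no run.
  node8: re-examined; everything it read last time is the same (node7 unchanged, node6 unchanged) — cache 1 kept, no run.

The important point: node2 recomputes to an identical value, and the output ends up unchanged.

Dirty set: node1, node2, node4, node5, node6, node7, node8.
Run set: node1, node2 (2 run).
Re-examined without running (cache reused): node4, node5, node6, node7, node8.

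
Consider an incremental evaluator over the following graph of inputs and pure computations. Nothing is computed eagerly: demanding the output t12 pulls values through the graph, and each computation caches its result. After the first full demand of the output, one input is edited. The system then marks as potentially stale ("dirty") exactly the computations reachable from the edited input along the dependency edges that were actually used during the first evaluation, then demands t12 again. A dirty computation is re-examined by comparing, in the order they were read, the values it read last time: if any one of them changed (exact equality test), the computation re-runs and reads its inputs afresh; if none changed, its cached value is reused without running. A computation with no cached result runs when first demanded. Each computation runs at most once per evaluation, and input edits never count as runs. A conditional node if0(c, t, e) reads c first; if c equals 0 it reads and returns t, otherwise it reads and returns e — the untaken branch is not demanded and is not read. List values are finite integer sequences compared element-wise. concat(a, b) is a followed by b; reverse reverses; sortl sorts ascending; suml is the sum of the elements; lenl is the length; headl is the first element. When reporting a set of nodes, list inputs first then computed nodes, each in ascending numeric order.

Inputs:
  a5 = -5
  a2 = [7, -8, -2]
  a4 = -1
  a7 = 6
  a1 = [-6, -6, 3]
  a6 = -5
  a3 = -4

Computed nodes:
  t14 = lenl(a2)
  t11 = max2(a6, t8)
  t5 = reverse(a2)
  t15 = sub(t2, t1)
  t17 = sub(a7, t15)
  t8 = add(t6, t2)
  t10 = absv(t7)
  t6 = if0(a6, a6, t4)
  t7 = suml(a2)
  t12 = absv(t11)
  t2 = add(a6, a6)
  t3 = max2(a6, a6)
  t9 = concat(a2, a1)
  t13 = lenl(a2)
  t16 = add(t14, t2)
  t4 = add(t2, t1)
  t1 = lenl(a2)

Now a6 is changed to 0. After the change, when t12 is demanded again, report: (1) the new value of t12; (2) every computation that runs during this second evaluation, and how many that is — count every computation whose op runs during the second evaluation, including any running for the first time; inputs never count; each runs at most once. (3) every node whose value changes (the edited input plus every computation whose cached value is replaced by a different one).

t12 now evaluates to 0.
Run set: t2, t6, t8, t11, t12 (5 run).
Changed values: a6, t2, t6, t8, t11, t12.
The important point: the flipped condition redirects demand; t4 is left stale, never re-checked.

Initial pass — values computed on the first demand:
  t1 = lenl([7, -8, -2]) = 3
  t2 = add(-5, -5) = -10
  t4 = add(-10, 3) = -7
  t6 = if0(a6=-5 -> else branch t4) = -7
  t8 = add(-7, -10) = -17
  t11 = max2(-5, -17) = -5
  t12 = absv(-5) = 5

Second demand — change propagation:
  t2: re-runs because a6 -5->0; a6 -5->0; new result 0.
  t4: dirty yet unreached — the second evaluation never asks for it.
  t6: re-runs because a6 -5->0; new result 0.
  t8: re-runs because t6 -7->0; t2 -10->0; new result 0.
  t11: re-runs because a6 -5->0; t8 -17->0; new result 0.
  t12: re-runs because t11 -5->0; new result 0.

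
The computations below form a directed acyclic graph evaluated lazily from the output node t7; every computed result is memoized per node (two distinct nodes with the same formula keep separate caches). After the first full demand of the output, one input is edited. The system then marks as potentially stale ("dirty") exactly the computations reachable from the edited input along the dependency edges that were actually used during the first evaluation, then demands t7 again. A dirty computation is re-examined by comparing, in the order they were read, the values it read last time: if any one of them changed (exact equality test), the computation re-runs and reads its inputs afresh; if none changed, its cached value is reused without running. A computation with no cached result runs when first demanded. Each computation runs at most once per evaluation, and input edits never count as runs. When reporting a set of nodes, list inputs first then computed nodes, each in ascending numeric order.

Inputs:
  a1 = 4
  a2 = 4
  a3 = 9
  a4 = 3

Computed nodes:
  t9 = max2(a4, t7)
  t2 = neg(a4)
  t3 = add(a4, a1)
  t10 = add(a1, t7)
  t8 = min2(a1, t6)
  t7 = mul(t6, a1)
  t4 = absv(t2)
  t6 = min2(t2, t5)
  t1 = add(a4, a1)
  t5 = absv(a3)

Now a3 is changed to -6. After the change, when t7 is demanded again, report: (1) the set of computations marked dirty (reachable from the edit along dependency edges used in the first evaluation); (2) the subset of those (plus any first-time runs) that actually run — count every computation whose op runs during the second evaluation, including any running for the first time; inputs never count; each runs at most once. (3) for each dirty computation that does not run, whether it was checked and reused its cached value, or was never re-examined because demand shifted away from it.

The edit dirties: t5, t6, t7.
2 computations run: t5, t6.
Cache hits after checking: t7.
Note the absorption at t6: it re-runs yet its value is the same, leaving the output's value untouched.

First demand of the output computes:
  t2 = neg(3) = -3
  t5 = absv(9) = 9
  t6 = min2(-3, 9) = -3
  t7 = mul(-3, 4) = -12

After the edit, cleaning proceeds:
  t5: a read changed (a3 9->-6) — executes, giving 6.
  t6: a read changed (t5 9->6) — executes, giving -3 — identical to its old value.
  t7: dirty, but its reads are unchanged (t6 unchanged, a1 unchanged); cached -12 stands.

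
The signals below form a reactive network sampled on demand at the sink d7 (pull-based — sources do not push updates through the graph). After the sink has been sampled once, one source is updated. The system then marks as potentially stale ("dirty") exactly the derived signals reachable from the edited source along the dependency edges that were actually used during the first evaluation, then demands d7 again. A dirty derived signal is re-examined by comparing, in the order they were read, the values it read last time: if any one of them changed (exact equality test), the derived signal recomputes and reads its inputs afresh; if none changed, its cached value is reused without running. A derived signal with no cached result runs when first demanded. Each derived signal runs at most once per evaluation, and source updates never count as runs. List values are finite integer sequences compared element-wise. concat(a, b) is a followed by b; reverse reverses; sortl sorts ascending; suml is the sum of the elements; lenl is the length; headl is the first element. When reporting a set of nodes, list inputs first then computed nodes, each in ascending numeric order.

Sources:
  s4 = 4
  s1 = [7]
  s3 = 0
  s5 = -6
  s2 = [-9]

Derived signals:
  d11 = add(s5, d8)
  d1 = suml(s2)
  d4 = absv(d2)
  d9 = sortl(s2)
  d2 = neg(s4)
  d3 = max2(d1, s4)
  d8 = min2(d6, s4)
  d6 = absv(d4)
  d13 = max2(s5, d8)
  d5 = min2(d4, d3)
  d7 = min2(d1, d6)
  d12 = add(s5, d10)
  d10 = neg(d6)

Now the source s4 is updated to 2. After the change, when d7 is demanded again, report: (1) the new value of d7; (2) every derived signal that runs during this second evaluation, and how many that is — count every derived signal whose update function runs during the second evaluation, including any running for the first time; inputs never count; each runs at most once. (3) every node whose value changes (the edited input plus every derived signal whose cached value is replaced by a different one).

Initial pass — values computed on the first demand:
  d1 = suml([-9]) = -9
  d2 = neg(4) = -4
  d4 = absv(-4) = 4
  d6 = absv(4) = 4
  d7 = min2(-9, 4) = -9

Second demand — change propagation:
  d2: re-runs because s4 4->2; new result -2.
  d4: re-runs because d2 -4->-2; new result 2.
  d6: re-runs because d4 4->2; new result 2.
  d7: re-runs because d6 4->2; new result -9 (unchanged).

d7 now evaluates to -9.
Run set: d2, d4, d6, d7 (4 run).
Changed values: s4, d2, d4, d6.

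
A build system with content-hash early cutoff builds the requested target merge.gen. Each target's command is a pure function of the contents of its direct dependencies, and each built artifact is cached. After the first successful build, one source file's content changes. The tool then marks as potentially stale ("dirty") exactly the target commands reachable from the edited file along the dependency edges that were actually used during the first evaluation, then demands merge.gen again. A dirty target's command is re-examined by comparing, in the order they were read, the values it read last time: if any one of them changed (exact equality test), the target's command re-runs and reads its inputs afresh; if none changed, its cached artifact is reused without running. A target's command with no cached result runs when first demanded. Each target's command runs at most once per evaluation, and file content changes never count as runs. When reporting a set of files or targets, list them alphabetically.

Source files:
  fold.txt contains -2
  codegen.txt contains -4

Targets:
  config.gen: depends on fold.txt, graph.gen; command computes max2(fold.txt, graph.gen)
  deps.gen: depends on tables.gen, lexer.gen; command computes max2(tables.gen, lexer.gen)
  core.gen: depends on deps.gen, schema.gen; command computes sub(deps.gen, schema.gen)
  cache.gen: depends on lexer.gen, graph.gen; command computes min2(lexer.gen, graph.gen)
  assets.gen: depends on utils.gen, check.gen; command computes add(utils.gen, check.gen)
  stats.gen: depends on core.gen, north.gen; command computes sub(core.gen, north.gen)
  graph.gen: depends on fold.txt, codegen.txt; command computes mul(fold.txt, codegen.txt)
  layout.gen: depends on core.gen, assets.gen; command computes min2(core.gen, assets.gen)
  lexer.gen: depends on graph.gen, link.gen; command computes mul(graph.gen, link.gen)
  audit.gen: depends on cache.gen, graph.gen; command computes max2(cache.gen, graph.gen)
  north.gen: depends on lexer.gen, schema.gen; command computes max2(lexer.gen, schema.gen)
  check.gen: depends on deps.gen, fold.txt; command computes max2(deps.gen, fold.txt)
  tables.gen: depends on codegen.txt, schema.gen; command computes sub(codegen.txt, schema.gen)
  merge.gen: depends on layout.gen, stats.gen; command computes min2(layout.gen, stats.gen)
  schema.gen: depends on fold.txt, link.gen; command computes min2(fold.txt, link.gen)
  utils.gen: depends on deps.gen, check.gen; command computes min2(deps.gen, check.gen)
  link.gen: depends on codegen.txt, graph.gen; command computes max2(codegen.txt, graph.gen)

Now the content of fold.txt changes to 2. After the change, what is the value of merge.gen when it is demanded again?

New value of merge.gen: 4.

First evaluation (everything demanded from the output):
  graph.gen = mul(-2, -4) = 8
  link.gen = max2(-4, 8) = 8
  lexer.gen = mul(8, 8) = 64
  schema.gen = min2(-2, 8) = -2
  north.gen = max2(64, -2) = 64
  tables.gen = sub(-4, -2) = -2
  deps.gen = max2(-2, 64) = 64
  check.gen = max2(64, -2) = 64
  core.gen = sub(64, -2) = 66
  stats.gen = sub(66, 64) = 2
  utils.gen = min2(64, 64) = 64
  assets.gen = add(64, 64) = 128
  layout.gen = min2(66, 128) = 66
  merge.gen = min2(66, 2) = 2

Propagation after the edit:
  graph.gen: runs — fold.txt -2->2; result -8.
  link.gen: runs — graph.gen 8->-8; result -4.
  lexer.gen: runs — graph.gen 8->-8; link.gen 8->-4; result 32.
  schema.gen: runs — fold.txt -2->2; link.gen 8->-4; result -4.
  north.gen: runs — lexer.gen 64->32; schema.gen -2->-4; result 32.
  tables.gen: runs — schema.gen -2->-4; result 0.
  deps.gen: runs — tables.gen -2->0; lexer.gen 64->32; result 32.
  check.gen: runs — deps.gen 64->32; fold.txt -2->2; result 32.
  core.gen: runs — deps.gen 64->32; schema.gen -2->-4; result 36.
  stats.gen: runs — core.gen 66->36; north.gen 64->32; result 4.
  utils.gen: runs — deps.gen 64->32; check.gen 64->32; result 32.
  assets.gen: runs — utils.gen 64->32; check.gen 64->32; result 64.
  layout.gen: runs — core.gen 66->36; assets.gen 128->64; result 36.
  merge.gen: runs — layout.gen 66->36; stats.gen 2->4; result 4.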